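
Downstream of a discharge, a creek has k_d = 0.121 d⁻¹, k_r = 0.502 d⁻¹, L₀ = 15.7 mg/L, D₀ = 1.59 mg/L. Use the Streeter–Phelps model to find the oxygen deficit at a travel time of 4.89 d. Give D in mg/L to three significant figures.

k_d L₀/(k_r−k_d) = 0.121×15.7/(0.502−0.121) = 1.900/0.3810 = 4.986 mg/L.
e^(−k_d t) = e^(−0.121×4.890) = 0.5534; e^(−k_r t) = e^(−0.502×4.890) = 0.08588.
D = 4.986 × (0.5534 − 0.08588) + 1.59 × 0.08588 = 2.331 + 0.1366 = 2.468 mg/L.

D ≈ 2.47 mg/L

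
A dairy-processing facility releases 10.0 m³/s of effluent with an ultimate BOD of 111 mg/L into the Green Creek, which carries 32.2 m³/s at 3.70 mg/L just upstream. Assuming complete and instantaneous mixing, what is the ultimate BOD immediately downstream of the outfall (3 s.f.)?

Flow-weighted mixing: C = (Q_r C_r + Q_w C_w)/(Q_r + Q_w)
= (32.2×3.70 + 10.0×111)/(32.2 + 10.0) = 1229/42.20 = 29.13 mg/L.

29.1 mg/L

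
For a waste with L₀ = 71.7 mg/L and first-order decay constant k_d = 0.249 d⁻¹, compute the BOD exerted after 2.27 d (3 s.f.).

y ≈ 31.0 mg/L

y_t = L₀(1 − e^(−k_d t)) = 71.7 × (1 − e^(−0.249×2.27))
= 71.7 × (1 − 0.5682) = 71.7 × 0.4318 = 30.96 mg/L.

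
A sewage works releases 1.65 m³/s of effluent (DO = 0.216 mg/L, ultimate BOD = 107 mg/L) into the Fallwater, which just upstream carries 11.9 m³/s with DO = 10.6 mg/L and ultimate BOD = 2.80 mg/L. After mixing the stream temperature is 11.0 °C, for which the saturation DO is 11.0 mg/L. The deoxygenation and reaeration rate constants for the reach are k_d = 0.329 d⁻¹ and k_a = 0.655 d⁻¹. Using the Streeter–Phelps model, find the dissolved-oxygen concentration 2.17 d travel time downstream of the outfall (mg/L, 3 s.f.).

Mixed DO = (11.9×10.6 + 1.65×0.216)/(11.9+1.65) = 126.5/13.55 = 9.336 mg/L.
Mixed L₀ = (11.9×2.80 + 1.65×107)/(13.55) = 209.9/13.55 = 15.49 mg/L.
Initial deficit D₀ = C_s − DO₀ = 11.0 − 9.336 = 1.664 mg/L.
D(2.17) = [0.329×15.49/(0.655−0.329)](e^(−0.329×2.17) − e^(−0.655×2.17)) + 1.664 e^(−0.655×2.17)
= 15.63 × (0.4897 − 0.2414) + 1.664 × 0.2414 = 4.283 mg/L.
DO = 11.0 − 4.283 = 6.717 mg/L.

DO ≈ 6.72 mg/L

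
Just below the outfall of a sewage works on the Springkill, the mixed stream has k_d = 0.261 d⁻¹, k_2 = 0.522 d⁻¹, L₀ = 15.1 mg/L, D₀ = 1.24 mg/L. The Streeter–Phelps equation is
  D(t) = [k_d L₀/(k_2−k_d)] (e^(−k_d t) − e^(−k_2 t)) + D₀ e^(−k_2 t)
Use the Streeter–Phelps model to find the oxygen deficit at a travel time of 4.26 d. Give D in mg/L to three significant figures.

D ≈ 3.47 mg/L

k_d L₀/(k_2−k_d) = 0.261×15.1/(0.522−0.261) = 3.941/0.2610 = 15.10 mg/L.
e^(−k_d t) = e^(−0.261×4.260) = 0.3289; e^(−k_2 t) = e^(−0.522×4.260) = 0.1082.
D = 15.10 × (0.3289 − 0.1082) + 1.24 × 0.1082 = 3.333 + 0.1342 = 3.467 mg/L.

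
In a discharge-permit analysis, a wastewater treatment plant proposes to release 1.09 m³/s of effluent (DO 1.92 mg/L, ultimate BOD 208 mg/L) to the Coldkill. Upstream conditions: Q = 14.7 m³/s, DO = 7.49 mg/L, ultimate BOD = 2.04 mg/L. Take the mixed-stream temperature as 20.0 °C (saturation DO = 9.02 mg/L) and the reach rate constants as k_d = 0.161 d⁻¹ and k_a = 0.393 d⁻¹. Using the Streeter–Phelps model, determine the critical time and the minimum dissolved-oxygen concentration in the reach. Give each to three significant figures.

Mixed DO = (14.7×7.49 + 1.09×1.92)/(14.7+1.09) = 112.2/15.79 = 7.105 mg/L.
Mixed L₀ = (14.7×2.04 + 1.09×208)/(15.79) = 256.7/15.79 = 16.26 mg/L.
Initial deficit D₀ = C_s − DO₀ = 9.02 − 7.105 = 1.915 mg/L.
t_c = (1/0.2320) ln[(0.393/0.161)(1 − 1.915×0.2320/(0.161×16.26))] = 4.310 × ln(2.027) = 3.045 d.
D_c = (0.161/0.393) × 16.26 × e^(−0.161×3.045) = 0.4097 × 16.26 × 0.6125 = 4.079 mg/L.
Minimum DO = 9.02 − 4.079 = 4.941 mg/L.

t_c ≈ 3.05 d; minimum DO ≈ 4.94 mg/L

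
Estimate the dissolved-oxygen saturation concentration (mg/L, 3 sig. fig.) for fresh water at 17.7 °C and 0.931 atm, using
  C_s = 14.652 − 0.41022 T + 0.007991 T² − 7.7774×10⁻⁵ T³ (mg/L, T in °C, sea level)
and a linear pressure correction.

C_s ≈ 8.81 mg/L

At sea level: C_s = 14.652 − 0.41022×17.7 + 0.007991×17.7² − 7.7774×10⁻⁵×17.7³ = 9.463 mg/L.
Pressure correction: C_s' = 9.463 × 0.931 = 8.810 mg/L.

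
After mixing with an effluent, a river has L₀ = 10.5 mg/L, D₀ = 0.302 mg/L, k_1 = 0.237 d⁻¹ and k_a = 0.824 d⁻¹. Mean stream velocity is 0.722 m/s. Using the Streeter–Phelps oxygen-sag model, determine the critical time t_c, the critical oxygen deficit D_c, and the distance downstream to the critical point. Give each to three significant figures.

t_c = [1/(k_a−k_1)] ln[(k_a/k_1)(1 − D₀(k_a−k_1)/(k_1 L₀))]
= [1/(0.824−0.237)] ln[(0.824/0.237)(1 − 0.302×0.5870/(0.237×10.5))]
= (1/0.5870) ln[3.477 × 0.9288] = 1.704 × ln(3.229) = 1.704 × 1.172 = 1.997 d.
D_c = (k_1/k_a) L₀ e^(−k_1 t_c) = (0.237/0.824) × 10.5 × e^(−0.237×1.997) = 0.2876 × 10.5 × 0.6230 = 1.881 mg/L.
x_c = v t_c = 0.722 m/s × 1.997 d × 86400 s/d = 124600 m ≈ 125 km.

t_c ≈ 2.00 d; D_c ≈ 1.88 mg/L; x_c ≈ 125 km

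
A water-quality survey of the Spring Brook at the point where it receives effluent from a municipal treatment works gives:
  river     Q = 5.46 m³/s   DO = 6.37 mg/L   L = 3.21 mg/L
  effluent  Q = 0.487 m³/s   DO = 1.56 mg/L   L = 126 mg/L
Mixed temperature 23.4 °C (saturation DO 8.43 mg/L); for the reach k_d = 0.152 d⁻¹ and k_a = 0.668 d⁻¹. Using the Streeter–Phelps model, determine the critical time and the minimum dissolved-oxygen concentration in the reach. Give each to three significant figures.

Mixed DO = (5.46×6.37 + 0.487×1.56)/(5.46+0.487) = 35.54/5.947 = 5.976 mg/L.
Mixed L₀ = (5.46×3.21 + 0.487×126)/(5.947) = 78.89/5.947 = 13.27 mg/L.
Initial deficit D₀ = C_s − DO₀ = 8.43 − 5.976 = 2.454 mg/L.
t_c = (1/0.5160) ln[(0.668/0.152)(1 − 2.454×0.5160/(0.152×13.27))] = 1.938 × ln(1.635) = 0.9527 d.
D_c = (0.152/0.668) × 13.27 × e^(−0.152×0.9527) = 0.2275 × 13.27 × 0.8652 = 2.612 mg/L.
Minimum DO = 8.43 − 2.612 = 5.818 mg/L.

t_c ≈ 0.953 d; minimum DO ≈ 5.82 mg/L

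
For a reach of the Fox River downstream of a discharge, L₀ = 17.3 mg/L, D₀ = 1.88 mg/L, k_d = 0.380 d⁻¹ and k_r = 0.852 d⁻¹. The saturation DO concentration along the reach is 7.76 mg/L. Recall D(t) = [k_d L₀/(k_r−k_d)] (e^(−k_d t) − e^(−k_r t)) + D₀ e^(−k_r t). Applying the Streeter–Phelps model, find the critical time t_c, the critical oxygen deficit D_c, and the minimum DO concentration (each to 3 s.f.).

t_c = [1/(k_r−k_d)] ln[(k_r/k_d)(1 − D₀(k_r−k_d)/(k_d L₀))]
= [1/(0.852−0.380)] ln[(0.852/0.380)(1 − 1.88×0.4720/(0.380×17.3))]
= (1/0.4720) ln[2.242 × 0.8650] = 2.119 × ln(1.939) = 2.119 × 0.6624 = 1.403 d.
D_c = (k_d/k_r) L₀ e^(−k_d t_c) = (0.380/0.852) × 17.3 × e^(−0.380×1.403) = 0.4460 × 17.3 × 0.5867 = 4.527 mg/L.
Minimum DO = C_s − D_c = 7.76 − 4.527 = 3.233 mg/L.

t_c ≈ 1.40 d; D_c ≈ 4.53 mg/L; min DO ≈ 3.23 mg/L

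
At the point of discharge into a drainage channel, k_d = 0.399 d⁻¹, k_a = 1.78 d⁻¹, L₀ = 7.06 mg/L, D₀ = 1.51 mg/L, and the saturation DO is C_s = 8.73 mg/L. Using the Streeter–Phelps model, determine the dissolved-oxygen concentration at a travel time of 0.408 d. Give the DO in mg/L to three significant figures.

k_d L₀/(k_a−k_d) = 0.399×7.06/(1.78−0.399) = 2.817/1.381 = 2.040 mg/L.
e^(−k_d t) = e^(−0.399×0.4080) = 0.8498; e^(−k_a t) = e^(−1.78×0.4080) = 0.4837.
D = 2.040 × (0.8498 − 0.4837) + 1.51 × 0.4837 = 0.7466 + 0.7304 = 1.477 mg/L.
DO = C_s − D = 8.73 − 1.477 = 7.253 mg/L.

DO ≈ 7.25 mg/L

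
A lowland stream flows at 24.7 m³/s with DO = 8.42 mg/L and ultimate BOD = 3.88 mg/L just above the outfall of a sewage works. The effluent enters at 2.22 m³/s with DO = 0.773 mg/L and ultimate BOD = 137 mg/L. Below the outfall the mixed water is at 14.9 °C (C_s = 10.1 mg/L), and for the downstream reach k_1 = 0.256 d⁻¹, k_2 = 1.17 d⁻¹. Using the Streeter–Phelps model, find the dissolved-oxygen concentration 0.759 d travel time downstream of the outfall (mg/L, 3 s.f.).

DO ≈ 7.43 mg/L

Mixed DO = (24.7×8.42 + 2.22×0.773)/(24.7+2.22) = 209.7/26.92 = 7.789 mg/L.
Mixed L₀ = (24.7×3.88 + 2.22×137)/(26.92) = 400.0/26.92 = 14.86 mg/L.
Initial deficit D₀ = C_s − DO₀ = 10.1 − 7.789 = 2.311 mg/L.
D(0.759) = [0.256×14.86/(1.17−0.256)](e^(−0.256×0.759) − e^(−1.17×0.759)) + 2.311 e^(−1.17×0.759)
= 4.162 × (0.8234 − 0.4115) + 2.311 × 0.4115 = 2.665 mg/L.
DO = 10.1 − 2.665 = 7.435 mg/L.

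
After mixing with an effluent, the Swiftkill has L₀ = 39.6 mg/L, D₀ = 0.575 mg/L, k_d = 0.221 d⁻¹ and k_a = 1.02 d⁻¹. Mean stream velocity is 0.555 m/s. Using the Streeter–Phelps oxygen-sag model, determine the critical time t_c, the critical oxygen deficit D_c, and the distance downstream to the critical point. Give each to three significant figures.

t_c ≈ 1.85 d; D_c ≈ 5.70 mg/L; x_c ≈ 88.6 km

t_c = [1/(k_a−k_d)] ln[(k_a/k_d)(1 − D₀(k_a−k_d)/(k_d L₀))]
= [1/(1.02−0.221)] ln[(1.02/0.221)(1 − 0.575×0.7990/(0.221×39.6))]
= (1/0.7990) ln[4.615 × 0.9475] = 1.252 × ln(4.373) = 1.252 × 1.475 = 1.847 d.
D_c = (k_d/k_a) L₀ e^(−k_d t_c) = (0.221/1.02) × 39.6 × e^(−0.221×1.847) = 0.2167 × 39.6 × 0.6649 = 5.705 mg/L.
x_c = v t_c = 0.555 m/s × 1.847 d × 86400 s/d = 88550 m ≈ 88.6 km.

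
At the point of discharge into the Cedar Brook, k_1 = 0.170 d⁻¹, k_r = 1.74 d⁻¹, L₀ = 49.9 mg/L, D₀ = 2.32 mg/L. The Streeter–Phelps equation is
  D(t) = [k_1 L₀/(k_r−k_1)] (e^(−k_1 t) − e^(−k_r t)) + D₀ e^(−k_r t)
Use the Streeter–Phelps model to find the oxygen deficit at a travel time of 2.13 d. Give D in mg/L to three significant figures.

k_1 L₀/(k_r−k_1) = 0.170×49.9/(1.74−0.170) = 8.483/1.570 = 5.403 mg/L.
e^(−k_1 t) = e^(−0.170×2.130) = 0.6962; e^(−k_r t) = e^(−1.74×2.130) = 0.02457.
D = 5.403 × (0.6962 − 0.02457) + 2.32 × 0.02457 = 3.629 + 0.05700 = 3.686 mg/L.

D ≈ 3.69 mg/L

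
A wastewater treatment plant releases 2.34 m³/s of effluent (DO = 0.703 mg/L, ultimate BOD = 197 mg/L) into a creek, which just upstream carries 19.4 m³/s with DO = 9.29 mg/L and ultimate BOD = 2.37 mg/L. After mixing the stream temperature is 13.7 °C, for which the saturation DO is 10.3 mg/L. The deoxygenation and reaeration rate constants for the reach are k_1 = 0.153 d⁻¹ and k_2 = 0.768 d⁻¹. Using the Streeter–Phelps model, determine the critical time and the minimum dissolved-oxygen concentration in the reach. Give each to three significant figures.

t_c ≈ 1.96 d; minimum DO ≈ 6.86 mg/L

Mixed DO = (19.4×9.29 + 2.34×0.703)/(19.4+2.34) = 181.9/21.74 = 8.366 mg/L.
Mixed L₀ = (19.4×2.37 + 2.34×197)/(21.74) = 507.0/21.74 = 23.32 mg/L.
Initial deficit D₀ = C_s − DO₀ = 10.3 − 8.366 = 1.934 mg/L.
t_c = (1/0.6150) ln[(0.768/0.153)(1 − 1.934×0.6150/(0.153×23.32))] = 1.626 × ln(3.346) = 1.964 d.
D_c = (0.153/0.768) × 23.32 × e^(−0.153×1.964) = 0.1992 × 23.32 × 0.7405 = 3.440 mg/L.
Minimum DO = 10.3 − 3.440 = 6.860 mg/L.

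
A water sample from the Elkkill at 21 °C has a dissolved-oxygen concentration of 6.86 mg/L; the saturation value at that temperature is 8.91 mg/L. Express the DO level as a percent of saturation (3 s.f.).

% saturation = C/C_s × 100 = 6.86/8.91 × 100 = 77.0 %.

77.0 % saturation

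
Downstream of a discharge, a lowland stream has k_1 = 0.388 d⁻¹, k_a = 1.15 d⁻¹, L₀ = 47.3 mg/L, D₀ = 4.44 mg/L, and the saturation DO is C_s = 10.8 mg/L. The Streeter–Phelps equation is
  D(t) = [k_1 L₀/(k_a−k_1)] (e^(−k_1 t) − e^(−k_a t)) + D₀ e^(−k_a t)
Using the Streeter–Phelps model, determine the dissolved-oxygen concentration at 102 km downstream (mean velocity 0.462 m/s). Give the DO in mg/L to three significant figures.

DO ≈ 2.90 mg/L

Travel time t = x/v = 102 km / (0.462 m/s) = 102000 m / 0.462 m/s = 220800 s = 2.555 d.
k_1 L₀/(k_a−k_1) = 0.388×47.3/(1.15−0.388) = 18.35/0.7620 = 24.08 mg/L.
e^(−k_1 t) = e^(−0.388×2.555) = 0.3710; e^(−k_a t) = e^(−1.15×2.555) = 0.05294.
D = 24.08 × (0.3710 − 0.05294) + 4.44 × 0.05294 = 7.661 + 0.2350 = 7.896 mg/L.
DO = C_s − D = 10.8 − 7.896 = 2.904 mg/L.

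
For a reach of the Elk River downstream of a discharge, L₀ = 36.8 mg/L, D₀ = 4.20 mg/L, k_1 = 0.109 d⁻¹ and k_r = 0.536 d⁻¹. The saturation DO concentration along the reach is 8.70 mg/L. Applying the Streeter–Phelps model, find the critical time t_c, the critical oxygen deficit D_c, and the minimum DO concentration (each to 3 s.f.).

t_c ≈ 2.34 d; D_c ≈ 5.80 mg/L; min DO ≈ 2.90 mg/L

With k_r/k_1 = 4.917 and 1 − D₀(k_r−k_1)/(k_1 L₀) = 0.5529,
t_c = ln(4.917 × 0.5529) / (0.536 − 0.109) = ln(2.719) / 0.4270 = 1.000/0.4270 = 2.342 d.
L(t_c) = L₀ e^(−k_1 t_c) = 36.8 × 0.7747 = 28.51 mg/L, and at the critical point k_r D_c = k_1 L, so D_c = (0.109/0.536) × 28.51 = 5.797 mg/L.
Minimum DO = C_s − D_c = 8.70 − 5.797 = 2.903 mg/L.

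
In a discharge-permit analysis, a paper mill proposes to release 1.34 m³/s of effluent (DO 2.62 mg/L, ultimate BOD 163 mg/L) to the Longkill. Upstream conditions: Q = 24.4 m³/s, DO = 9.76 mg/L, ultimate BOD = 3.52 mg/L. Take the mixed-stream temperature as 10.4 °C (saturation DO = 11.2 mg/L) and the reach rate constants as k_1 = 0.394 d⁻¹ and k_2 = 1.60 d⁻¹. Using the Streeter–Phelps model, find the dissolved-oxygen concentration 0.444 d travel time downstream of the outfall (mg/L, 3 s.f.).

DO ≈ 8.97 mg/L

Mixed DO = (24.4×9.76 + 1.34×2.62)/(24.4+1.34) = 241.7/25.74 = 9.388 mg/L.
Mixed L₀ = (24.4×3.52 + 1.34×163)/(25.74) = 304.3/25.74 = 11.82 mg/L.
Initial deficit D₀ = C_s − DO₀ = 11.2 − 9.388 = 1.812 mg/L.
D(0.444) = [0.394×11.82/(1.60−0.394)](e^(−0.394×0.444) − e^(−1.60×0.444)) + 1.812 e^(−1.60×0.444)
= 3.862 × (0.8395 − 0.4914) + 1.812 × 0.4914 = 2.235 mg/L.
DO = 11.2 − 2.235 = 8.965 mg/L.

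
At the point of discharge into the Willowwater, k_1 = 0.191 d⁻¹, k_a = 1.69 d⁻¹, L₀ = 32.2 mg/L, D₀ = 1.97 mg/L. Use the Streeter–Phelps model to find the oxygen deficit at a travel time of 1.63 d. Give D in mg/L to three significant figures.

D ≈ 2.87 mg/L

k_1 L₀/(k_a−k_1) = 0.191×32.2/(1.69−0.191) = 6.150/1.499 = 4.103 mg/L.
e^(−k_1 t) = e^(−0.191×1.630) = 0.7325; e^(−k_a t) = e^(−1.69×1.630) = 0.06363.
D = 4.103 × (0.7325 − 0.06363) + 1.97 × 0.06363 = 2.744 + 0.1253 = 2.870 mg/L.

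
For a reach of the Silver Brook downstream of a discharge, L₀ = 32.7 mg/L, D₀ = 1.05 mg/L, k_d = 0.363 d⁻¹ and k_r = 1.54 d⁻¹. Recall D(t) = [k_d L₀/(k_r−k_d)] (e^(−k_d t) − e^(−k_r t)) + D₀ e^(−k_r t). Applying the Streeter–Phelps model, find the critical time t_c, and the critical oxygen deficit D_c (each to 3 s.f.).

t_c = [1/(k_r−k_d)] ln[(k_r/k_d)(1 − D₀(k_r−k_d)/(k_d L₀))]
= [1/(1.54−0.363)] ln[(1.54/0.363)(1 − 1.05×1.177/(0.363×32.7))]
= (1/1.177) ln[4.242 × 0.8959] = 0.8496 × ln(3.801) = 0.8496 × 1.335 = 1.134 d.
D_c = (k_d/k_r) L₀ e^(−k_d t_c) = (0.363/1.54) × 32.7 × e^(−0.363×1.134) = 0.2357 × 32.7 × 0.6625 = 5.106 mg/L.

t_c ≈ 1.13 d; D_c ≈ 5.11 mg/L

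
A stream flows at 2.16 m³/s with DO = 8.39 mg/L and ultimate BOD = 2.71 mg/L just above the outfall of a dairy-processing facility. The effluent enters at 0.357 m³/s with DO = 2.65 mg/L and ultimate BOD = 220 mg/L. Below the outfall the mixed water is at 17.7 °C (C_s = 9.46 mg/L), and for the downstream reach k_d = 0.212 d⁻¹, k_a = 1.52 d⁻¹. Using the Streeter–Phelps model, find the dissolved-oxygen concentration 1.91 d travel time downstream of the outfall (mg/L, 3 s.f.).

Mixed DO = (2.16×8.39 + 0.357×2.65)/(2.16+0.357) = 19.07/2.517 = 7.576 mg/L.
Mixed L₀ = (2.16×2.71 + 0.357×220)/(2.517) = 84.39/2.517 = 33.53 mg/L.
Initial deficit D₀ = C_s − DO₀ = 9.46 − 7.576 = 1.884 mg/L.
D(1.91) = [0.212×33.53/(1.52−0.212)](e^(−0.212×1.91) − e^(−1.52×1.91)) + 1.884 e^(−1.52×1.91)
= 5.434 × (0.6670 − 0.05485) + 1.884 × 0.05485 = 3.430 mg/L.
DO = 9.46 − 3.430 = 6.030 mg/L.

DO ≈ 6.03 mg/L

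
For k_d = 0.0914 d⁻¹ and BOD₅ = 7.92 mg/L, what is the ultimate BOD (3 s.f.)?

BOD₅ = L₀(1 − e^(−5k_d)) ⇒ L₀ = BOD₅ / (1 − e^(−5×0.0914))
= 7.92 / (1 − 0.6332) = 7.92 / 0.3668 = 21.59 mg/L.

L₀ ≈ 21.6 mg/L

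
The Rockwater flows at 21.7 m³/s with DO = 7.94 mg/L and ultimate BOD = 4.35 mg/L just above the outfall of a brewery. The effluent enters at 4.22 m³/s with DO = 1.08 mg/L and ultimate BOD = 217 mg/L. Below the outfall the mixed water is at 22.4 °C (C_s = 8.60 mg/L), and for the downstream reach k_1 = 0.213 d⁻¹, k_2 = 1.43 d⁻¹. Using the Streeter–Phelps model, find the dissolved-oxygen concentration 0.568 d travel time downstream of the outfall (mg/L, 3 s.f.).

Mixed DO = (21.7×7.94 + 4.22×1.08)/(21.7+4.22) = 176.9/25.92 = 6.823 mg/L.
Mixed L₀ = (21.7×4.35 + 4.22×217)/(25.92) = 1010/25.92 = 38.97 mg/L.
Initial deficit D₀ = C_s − DO₀ = 8.60 − 6.823 = 1.777 mg/L.
D(0.568) = [0.213×38.97/(1.43−0.213)](e^(−0.213×0.568) − e^(−1.43×0.568)) + 1.777 e^(−1.43×0.568)
= 6.821 × (0.8860 − 0.4439) + 1.777 × 0.4439 = 3.805 mg/L.
DO = 8.60 − 3.805 = 4.795 mg/L.

DO ≈ 4.80 mg/L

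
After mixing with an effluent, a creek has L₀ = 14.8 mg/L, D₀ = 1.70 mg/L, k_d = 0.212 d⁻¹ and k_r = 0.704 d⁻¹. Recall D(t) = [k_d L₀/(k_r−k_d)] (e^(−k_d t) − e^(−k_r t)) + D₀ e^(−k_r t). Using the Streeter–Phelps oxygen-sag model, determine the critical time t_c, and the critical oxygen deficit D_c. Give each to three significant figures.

t_c ≈ 1.81 d; D_c ≈ 3.04 mg/L

With k_r/k_d = 3.321 and 1 − D₀(k_r−k_d)/(k_d L₀) = 0.7334,
t_c = ln(3.321 × 0.7334) / (0.704 − 0.212) = ln(2.436) / 0.4920 = 0.8902/0.4920 = 1.809 d.
L(t_c) = L₀ e^(−k_d t_c) = 14.8 × 0.6814 = 10.09 mg/L, and at the critical point k_r D_c = k_d L, so D_c = (0.212/0.704) × 10.09 = 3.037 mg/L.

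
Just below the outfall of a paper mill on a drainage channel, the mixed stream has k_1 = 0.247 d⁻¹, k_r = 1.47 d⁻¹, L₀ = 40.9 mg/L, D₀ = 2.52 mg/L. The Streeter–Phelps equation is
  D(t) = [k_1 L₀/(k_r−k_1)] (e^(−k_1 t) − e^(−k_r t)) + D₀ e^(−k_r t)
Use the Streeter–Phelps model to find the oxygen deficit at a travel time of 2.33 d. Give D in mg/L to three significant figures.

k_1 L₀/(k_r−k_1) = 0.247×40.9/(1.47−0.247) = 10.10/1.223 = 8.260 mg/L.
e^(−k_1 t) = e^(−0.247×2.330) = 0.5624; e^(−k_r t) = e^(−1.47×2.330) = 0.03255.
D = 8.260 × (0.5624 − 0.03255) + 2.52 × 0.03255 = 4.377 + 0.08202 = 4.459 mg/L.

D ≈ 4.46 mg/L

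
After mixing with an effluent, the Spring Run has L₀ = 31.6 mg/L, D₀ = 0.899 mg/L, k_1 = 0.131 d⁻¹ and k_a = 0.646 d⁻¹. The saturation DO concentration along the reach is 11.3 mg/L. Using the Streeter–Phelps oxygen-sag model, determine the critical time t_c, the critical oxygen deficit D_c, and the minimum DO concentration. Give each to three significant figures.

t_c ≈ 2.87 d; D_c ≈ 4.40 mg/L; min DO ≈ 6.90 mg/L

At the critical point dD/dt = 0, so k_1 L₀ e^(−k_1 t) = k_a D. Substituting D(t) from the Streeter–Phelps equation and solving for t gives
t_c = ln[(k_a/k_1)(1 − D₀(k_a−k_1)/(k_1 L₀))] / (k_a−k_1).
Here k_a−k_1 = 0.5150 d⁻¹ and 1 − D₀(k_a−k_1)/(k_1 L₀) = 1 − 0.899×0.5150/(0.131×31.6) = 0.8882, so
t_c = ln(4.931 × 0.8882) / 0.5150 = 1.477 / 0.5150 = 2.868 d.
D_c = (k_1/k_a) L₀ e^(−k_1 t_c) = (0.131/0.646) × 31.6 × e^(−0.131×2.868) = 0.2028 × 31.6 × 0.6868 = 4.401 mg/L.
Minimum DO = C_s − D_c = 11.3 − 4.401 = 6.899 mg/L.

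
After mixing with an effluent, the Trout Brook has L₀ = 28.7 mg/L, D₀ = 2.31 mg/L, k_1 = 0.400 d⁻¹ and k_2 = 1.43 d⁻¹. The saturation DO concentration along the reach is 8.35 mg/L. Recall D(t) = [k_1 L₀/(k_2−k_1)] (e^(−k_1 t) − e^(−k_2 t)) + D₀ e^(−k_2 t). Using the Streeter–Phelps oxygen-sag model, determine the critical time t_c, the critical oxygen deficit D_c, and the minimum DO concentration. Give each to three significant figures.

t_c = [1/(k_2−k_1)] ln[(k_2/k_1)(1 − D₀(k_2−k_1)/(k_1 L₀))]
= [1/(1.43−0.400)] ln[(1.43/0.400)(1 − 2.31×1.030/(0.400×28.7))]
= (1/1.030) ln[3.575 × 0.7927] = 0.9709 × ln(2.834) = 0.9709 × 1.042 = 1.011 d.
L(t_c) = L₀ e^(−k_1 t_c) = 28.7 × 0.6673 = 19.15 mg/L, and at the critical point k_2 D_c = k_1 L, so D_c = (0.400/1.43) × 19.15 = 5.357 mg/L.
Minimum DO = C_s − D_c = 8.35 − 5.357 = 2.993 mg/L.

t_c ≈ 1.01 d; D_c ≈ 5.36 mg/L; min DO ≈ 2.99 mg/L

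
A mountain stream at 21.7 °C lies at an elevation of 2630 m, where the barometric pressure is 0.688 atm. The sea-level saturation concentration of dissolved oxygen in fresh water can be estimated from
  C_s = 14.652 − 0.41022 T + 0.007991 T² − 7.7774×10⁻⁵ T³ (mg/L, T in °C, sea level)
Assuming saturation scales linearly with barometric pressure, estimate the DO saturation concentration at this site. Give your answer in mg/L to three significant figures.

At sea level: C_s = 14.652 − 0.41022×21.7 + 0.007991×21.7² − 7.7774×10⁻⁵×21.7³ = 8.718 mg/L.
Pressure correction: C_s' = 8.718 × 0.688 = 5.998 mg/L.

C_s ≈ 6.00 mg/L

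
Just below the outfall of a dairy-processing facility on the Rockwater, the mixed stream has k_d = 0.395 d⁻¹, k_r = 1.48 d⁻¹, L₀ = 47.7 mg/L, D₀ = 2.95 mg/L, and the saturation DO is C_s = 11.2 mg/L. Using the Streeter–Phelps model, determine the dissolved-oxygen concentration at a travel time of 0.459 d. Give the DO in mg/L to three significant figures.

DO ≈ 4.02 mg/L

k_d L₀/(k_r−k_d) = 0.395×47.7/(1.48−0.395) = 18.84/1.085 = 17.37 mg/L.
e^(−k_d t) = e^(−0.395×0.4590) = 0.8342; e^(−k_r t) = e^(−1.48×0.4590) = 0.5070.
D = 17.37 × (0.8342 − 0.5070) + 2.95 × 0.5070 = 5.682 + 1.496 = 7.178 mg/L.
DO = C_s − D = 11.2 − 7.178 = 4.022 mg/L.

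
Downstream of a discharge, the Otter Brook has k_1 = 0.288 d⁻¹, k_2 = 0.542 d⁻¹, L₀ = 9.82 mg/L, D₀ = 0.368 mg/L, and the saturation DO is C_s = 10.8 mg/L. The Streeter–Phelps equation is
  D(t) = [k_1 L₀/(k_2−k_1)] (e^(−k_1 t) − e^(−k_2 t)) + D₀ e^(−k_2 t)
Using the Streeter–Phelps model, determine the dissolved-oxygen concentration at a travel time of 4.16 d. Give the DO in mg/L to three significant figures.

DO ≈ 8.57 mg/L

k_1 L₀/(k_2−k_1) = 0.288×9.82/(0.542−0.288) = 2.828/0.2540 = 11.13 mg/L.
e^(−k_1 t) = e^(−0.288×4.160) = 0.3018; e^(−k_2 t) = e^(−0.542×4.160) = 0.1049.
D = 11.13 × (0.3018 − 0.1049) + 0.368 × 0.1049 = 2.192 + 0.03860 = 2.231 mg/L.
DO = C_s − D = 10.8 − 2.231 = 8.569 mg/L.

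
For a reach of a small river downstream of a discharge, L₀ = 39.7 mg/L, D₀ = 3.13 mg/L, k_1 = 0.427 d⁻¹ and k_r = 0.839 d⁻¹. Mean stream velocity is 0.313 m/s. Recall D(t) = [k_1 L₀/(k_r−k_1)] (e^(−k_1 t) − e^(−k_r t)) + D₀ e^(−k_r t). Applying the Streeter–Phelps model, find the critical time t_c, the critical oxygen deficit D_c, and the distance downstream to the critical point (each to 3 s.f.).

With k_r/k_1 = 1.965 and 1 − D₀(k_r−k_1)/(k_1 L₀) = 0.9239,
t_c = ln(1.965 × 0.9239) / (0.839 − 0.427) = ln(1.815) / 0.4120 = 0.5963/0.4120 = 1.447 d.
D_c = (k_1/k_r) L₀ e^(−k_1 t_c) = (0.427/0.839) × 39.7 × e^(−0.427×1.447) = 0.5089 × 39.7 × 0.5390 = 10.89 mg/L.
x_c = v t_c = 0.313 m/s × 1.447 d × 86400 s/d = 39140 m ≈ 39.1 km.

t_c ≈ 1.45 d; D_c ≈ 10.9 mg/L; x_c ≈ 39.1 km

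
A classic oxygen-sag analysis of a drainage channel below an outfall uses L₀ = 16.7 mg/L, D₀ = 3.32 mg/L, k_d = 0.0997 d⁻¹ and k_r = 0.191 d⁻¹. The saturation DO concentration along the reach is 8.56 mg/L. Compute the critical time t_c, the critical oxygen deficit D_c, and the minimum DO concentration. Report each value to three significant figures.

t_c ≈ 4.92 d; D_c ≈ 5.34 mg/L; min DO ≈ 3.22 mg/L

With k_r/k_d = 1.916 and 1 − D₀(k_r−k_d)/(k_d L₀) = 0.8179,
t_c = ln(1.916 × 0.8179) / (0.191 − 0.0997) = ln(1.567) / 0.09130 = 0.4492/0.09130 = 4.919 d.
D_c = (k_d/k_r) L₀ e^(−k_d t_c) = (0.0997/0.191) × 16.7 × e^(−0.0997×4.919) = 0.5220 × 16.7 × 0.6123 = 5.338 mg/L.
Minimum DO = C_s − D_c = 8.56 − 5.338 = 3.222 mg/L.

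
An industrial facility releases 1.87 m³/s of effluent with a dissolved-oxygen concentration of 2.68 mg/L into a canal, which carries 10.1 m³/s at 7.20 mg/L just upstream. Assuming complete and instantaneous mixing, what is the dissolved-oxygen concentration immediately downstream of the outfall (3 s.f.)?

Flow-weighted mixing: C = (Q_r C_r + Q_w C_w)/(Q_r + Q_w)
= (10.1×7.20 + 1.87×2.68)/(10.1 + 1.87) = 77.73/11.97 = 6.494 mg/L.

6.49 mg/L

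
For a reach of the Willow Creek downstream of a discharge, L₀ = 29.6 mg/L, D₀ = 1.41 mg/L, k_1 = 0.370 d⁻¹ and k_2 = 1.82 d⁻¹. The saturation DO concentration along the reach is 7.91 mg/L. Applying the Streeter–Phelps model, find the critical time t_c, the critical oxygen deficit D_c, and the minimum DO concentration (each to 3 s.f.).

t_c = [1/(k_2−k_1)] ln[(k_2/k_1)(1 − D₀(k_2−k_1)/(k_1 L₀))]
= [1/(1.82−0.370)] ln[(1.82/0.370)(1 − 1.41×1.450/(0.370×29.6))]
= (1/1.450) ln[4.919 × 0.8133] = 0.6897 × ln(4.001) = 0.6897 × 1.386 = 0.9562 d.
L(t_c) = L₀ e^(−k_1 t_c) = 29.6 × 0.7020 = 20.78 mg/L, and at the critical point k_2 D_c = k_1 L, so D_c = (0.370/1.82) × 20.78 = 4.224 mg/L.
Minimum DO = C_s − D_c = 7.91 − 4.224 = 3.686 mg/L.

t_c ≈ 0.956 d; D_c ≈ 4.22 mg/L; min DO ≈ 3.69 mg/L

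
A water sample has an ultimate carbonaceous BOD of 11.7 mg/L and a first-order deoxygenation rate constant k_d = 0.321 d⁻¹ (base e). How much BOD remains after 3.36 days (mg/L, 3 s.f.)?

L ≈ 3.98 mg/L

L_t = L₀ e^(−k_d t) = 11.7 × e^(−0.321×3.36) = 11.7 × 0.3401 = 3.979 mg/L.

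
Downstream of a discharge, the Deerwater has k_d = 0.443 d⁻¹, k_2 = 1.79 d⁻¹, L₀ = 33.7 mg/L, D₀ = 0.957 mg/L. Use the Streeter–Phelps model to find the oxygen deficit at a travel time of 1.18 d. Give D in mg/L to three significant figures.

D ≈ 5.35 mg/L

k_d L₀/(k_2−k_d) = 0.443×33.7/(1.79−0.443) = 14.93/1.347 = 11.08 mg/L.
e^(−k_d t) = e^(−0.443×1.180) = 0.5929; e^(−k_2 t) = e^(−1.79×1.180) = 0.1210.
D = 11.08 × (0.5929 − 0.1210) + 0.957 × 0.1210 = 5.230 + 0.1158 = 5.346 mg/L.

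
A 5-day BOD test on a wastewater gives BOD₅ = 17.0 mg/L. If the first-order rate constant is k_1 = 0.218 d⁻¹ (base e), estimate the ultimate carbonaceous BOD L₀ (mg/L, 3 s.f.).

BOD₅ = L₀(1 − e^(−5k_1)) ⇒ L₀ = BOD₅ / (1 − e^(−5×0.218))
= 17.0 / (1 − 0.3362) = 17.0 / 0.6638 = 25.61 mg/L.

L₀ ≈ 25.6 mg/L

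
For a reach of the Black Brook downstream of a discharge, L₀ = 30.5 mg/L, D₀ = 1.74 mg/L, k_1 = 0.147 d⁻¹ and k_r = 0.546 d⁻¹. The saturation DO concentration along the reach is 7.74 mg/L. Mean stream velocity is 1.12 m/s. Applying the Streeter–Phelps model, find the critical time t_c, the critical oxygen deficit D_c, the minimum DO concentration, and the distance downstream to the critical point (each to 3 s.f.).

t_c = [1/(k_r−k_1)] ln[(k_r/k_1)(1 − D₀(k_r−k_1)/(k_1 L₀))]
= [1/(0.546−0.147)] ln[(0.546/0.147)(1 − 1.74×0.3990/(0.147×30.5))]
= (1/0.3990) ln[3.714 × 0.8452] = 2.506 × ln(3.139) = 2.506 × 1.144 = 2.867 d.
D_c = (k_1/k_r) L₀ e^(−k_1 t_c) = (0.147/0.546) × 30.5 × e^(−0.147×2.867) = 0.2692 × 30.5 × 0.6561 = 5.388 mg/L.
Minimum DO = C_s − D_c = 7.74 − 5.388 = 2.352 mg/L.
x_c = v t_c = 1.12 m/s × 2.867 d × 86400 s/d = 277400 m ≈ 277 km.

t_c ≈ 2.87 d; D_c ≈ 5.39 mg/L; min DO ≈ 2.35 mg/L; x_c ≈ 277 km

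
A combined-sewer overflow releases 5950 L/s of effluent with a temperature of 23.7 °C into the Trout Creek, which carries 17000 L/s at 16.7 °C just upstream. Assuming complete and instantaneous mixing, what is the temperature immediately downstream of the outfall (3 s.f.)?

18.5 °C

Flow-weighted mixing: C = (Q_r C_r + Q_w C_w)/(Q_r + Q_w)
= (17000×16.7 + 5950×23.7)/(17000 + 5950) = 424900/22950 = 18.51 °C.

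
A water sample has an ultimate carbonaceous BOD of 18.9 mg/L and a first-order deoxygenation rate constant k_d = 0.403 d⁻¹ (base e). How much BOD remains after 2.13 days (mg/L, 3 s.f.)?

L ≈ 8.01 mg/L

L_t = L₀ e^(−k_d t) = 18.9 × e^(−0.403×2.13) = 18.9 × 0.4238 = 8.011 mg/L.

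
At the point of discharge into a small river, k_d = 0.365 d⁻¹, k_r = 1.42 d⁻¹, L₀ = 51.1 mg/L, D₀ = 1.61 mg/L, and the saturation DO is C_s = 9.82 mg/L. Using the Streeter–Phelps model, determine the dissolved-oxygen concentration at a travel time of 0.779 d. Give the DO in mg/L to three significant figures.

DO ≈ 1.83 mg/L

k_d L₀/(k_r−k_d) = 0.365×51.1/(1.42−0.365) = 18.65/1.055 = 17.68 mg/L.
e^(−k_d t) = e^(−0.365×0.7790) = 0.7525; e^(−k_r t) = e^(−1.42×0.7790) = 0.3308.
D = 17.68 × (0.7525 − 0.3308) + 1.61 × 0.3308 = 7.455 + 0.5326 = 7.988 mg/L.
DO = C_s − D = 9.82 − 7.988 = 1.832 mg/L.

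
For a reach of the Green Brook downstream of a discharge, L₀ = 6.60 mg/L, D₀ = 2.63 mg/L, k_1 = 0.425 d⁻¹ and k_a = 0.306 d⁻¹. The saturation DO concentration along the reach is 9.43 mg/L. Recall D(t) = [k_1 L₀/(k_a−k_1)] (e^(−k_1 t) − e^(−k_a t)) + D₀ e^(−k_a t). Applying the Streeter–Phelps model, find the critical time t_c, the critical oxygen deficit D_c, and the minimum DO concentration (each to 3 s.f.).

With k_a/k_1 = 0.7200 and 1 − D₀(k_a−k_1)/(k_1 L₀) = 1.112,
t_c = ln(0.7200 × 1.112) / (0.306 − 0.425) = ln(0.8003) / -0.1190 = -0.2227/-0.1190 = 1.872 d.
D_c = (k_1/k_a) L₀ e^(−k_1 t_c) = (0.425/0.306) × 6.60 × e^(−0.425×1.872) = 1.389 × 6.60 × 0.4514 = 4.138 mg/L.
Minimum DO = C_s − D_c = 9.43 − 4.138 = 5.292 mg/L.

t_c ≈ 1.87 d; D_c ≈ 4.14 mg/L; min DO ≈ 5.29 mg/L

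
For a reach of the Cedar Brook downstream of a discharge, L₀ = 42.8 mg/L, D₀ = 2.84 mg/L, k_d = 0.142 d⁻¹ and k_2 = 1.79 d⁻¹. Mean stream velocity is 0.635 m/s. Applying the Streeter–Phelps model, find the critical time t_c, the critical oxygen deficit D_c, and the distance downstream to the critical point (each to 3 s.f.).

At the critical point dD/dt = 0, so k_d L₀ e^(−k_d t) = k_2 D. Substituting D(t) from the Streeter–Phelps equation and solving for t gives
t_c = ln[(k_2/k_d)(1 − D₀(k_2−k_d)/(k_d L₀))] / (k_2−k_d).
Here k_2−k_d = 1.648 d⁻¹ and 1 − D₀(k_2−k_d)/(k_d L₀) = 1 − 2.84×1.648/(0.142×42.8) = 0.2299, so
t_c = ln(12.61 × 0.2299) / 1.648 = 1.064 / 1.648 = 0.6457 d.
L(t_c) = L₀ e^(−k_d t_c) = 42.8 × 0.9124 = 39.05 mg/L, and at the critical point k_2 D_c = k_d L, so D_c = (0.142/1.79) × 39.05 = 3.098 mg/L.
x_c = v t_c = 0.635 m/s × 0.6457 d × 86400 s/d = 35420 m ≈ 35.4 km.

t_c ≈ 0.646 d; D_c ≈ 3.10 mg/L; x_c ≈ 35.4 km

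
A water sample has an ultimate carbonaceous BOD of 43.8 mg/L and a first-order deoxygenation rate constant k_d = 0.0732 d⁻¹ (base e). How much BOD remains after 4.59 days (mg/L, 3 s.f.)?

L_t = L₀ e^(−k_d t) = 43.8 × e^(−0.0732×4.59) = 43.8 × 0.7146 = 31.30 mg/L.

L ≈ 31.3 mg/L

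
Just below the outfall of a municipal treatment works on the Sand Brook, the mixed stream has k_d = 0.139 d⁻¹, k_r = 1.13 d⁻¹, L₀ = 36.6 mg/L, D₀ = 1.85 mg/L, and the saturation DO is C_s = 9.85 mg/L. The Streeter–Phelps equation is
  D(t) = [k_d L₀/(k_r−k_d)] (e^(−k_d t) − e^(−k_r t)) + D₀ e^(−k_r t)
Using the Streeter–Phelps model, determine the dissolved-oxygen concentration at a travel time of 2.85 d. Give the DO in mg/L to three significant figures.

k_d L₀/(k_r−k_d) = 0.139×36.6/(1.13−0.139) = 5.087/0.9910 = 5.134 mg/L.
e^(−k_d t) = e^(−0.139×2.850) = 0.6729; e^(−k_r t) = e^(−1.13×2.850) = 0.03994.
D = 5.134 × (0.6729 − 0.03994) + 1.85 × 0.03994 = 3.249 + 0.07388 = 3.323 mg/L.
DO = C_s − D = 9.85 − 3.323 = 6.527 mg/L.

DO ≈ 6.53 mg/L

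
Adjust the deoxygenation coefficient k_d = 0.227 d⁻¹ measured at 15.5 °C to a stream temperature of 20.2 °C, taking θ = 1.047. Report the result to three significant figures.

k_d ≈ 0.282 d⁻¹

k_d(T₂) = k_d(T₁) · θ^(T₂−T₁) = 0.227 × 1.047^(20.2−15.5)
= 0.227 × 1.047^4.70 = 0.227 × 1.241 = 0.2817 d⁻¹.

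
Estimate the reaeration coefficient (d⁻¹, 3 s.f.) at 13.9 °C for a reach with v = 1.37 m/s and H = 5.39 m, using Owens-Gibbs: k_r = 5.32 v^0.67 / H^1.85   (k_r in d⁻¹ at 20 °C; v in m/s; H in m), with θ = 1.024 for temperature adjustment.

k_r(20) = 5.32 × 1.37^0.67 / 5.39^1.85 = 5.32 × 1.235 / 22.57 = 0.2911 d⁻¹.
k_r(13.9) = 0.2911 × 1.024^(13.9−20) = 0.2911 × 0.8653 = 0.2519 d⁻¹.

k_r ≈ 0.252 d⁻¹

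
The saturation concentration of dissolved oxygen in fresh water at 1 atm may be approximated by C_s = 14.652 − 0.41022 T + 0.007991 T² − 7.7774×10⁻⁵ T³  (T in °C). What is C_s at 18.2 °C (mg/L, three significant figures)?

C_s = 14.652 − 0.41022×18.2 + 0.007991×18.2² − 7.7774×10⁻⁵×18.2³ = 9.364 mg/L.

C_s ≈ 9.36 mg/L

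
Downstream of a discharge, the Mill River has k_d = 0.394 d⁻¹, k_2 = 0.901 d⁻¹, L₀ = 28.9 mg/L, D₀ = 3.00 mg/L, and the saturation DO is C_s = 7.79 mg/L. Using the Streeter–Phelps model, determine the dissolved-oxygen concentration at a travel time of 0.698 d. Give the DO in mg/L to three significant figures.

k_d L₀/(k_2−k_d) = 0.394×28.9/(0.901−0.394) = 11.39/0.5070 = 22.46 mg/L.
e^(−k_d t) = e^(−0.394×0.6980) = 0.7596; e^(−k_2 t) = e^(−0.901×0.6980) = 0.5332.
D = 22.46 × (0.7596 − 0.5332) + 3.00 × 0.5332 = 5.084 + 1.600 = 6.684 mg/L.
DO = C_s − D = 7.79 − 6.684 = 1.106 mg/L.

DO ≈ 1.11 mg/L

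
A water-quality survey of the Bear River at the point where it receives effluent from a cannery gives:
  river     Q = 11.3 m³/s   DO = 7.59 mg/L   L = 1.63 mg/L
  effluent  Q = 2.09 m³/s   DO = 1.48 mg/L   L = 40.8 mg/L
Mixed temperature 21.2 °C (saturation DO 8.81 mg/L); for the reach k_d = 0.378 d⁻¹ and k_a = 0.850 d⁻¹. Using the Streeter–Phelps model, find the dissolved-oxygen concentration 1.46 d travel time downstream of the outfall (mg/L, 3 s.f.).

Mixed DO = (11.3×7.59 + 2.09×1.48)/(11.3+2.09) = 88.86/13.39 = 6.636 mg/L.
Mixed L₀ = (11.3×1.63 + 2.09×40.8)/(13.39) = 103.7/13.39 = 7.744 mg/L.
Initial deficit D₀ = C_s − DO₀ = 8.81 − 6.636 = 2.174 mg/L.
D(1.46) = [0.378×7.744/(0.850−0.378)](e^(−0.378×1.46) − e^(−0.850×1.46)) + 2.174 e^(−0.850×1.46)
= 6.202 × (0.5759 − 0.2891) + 2.174 × 0.2891 = 2.407 mg/L.
DO = 8.81 − 2.407 = 6.403 mg/L.

DO ≈ 6.40 mg/L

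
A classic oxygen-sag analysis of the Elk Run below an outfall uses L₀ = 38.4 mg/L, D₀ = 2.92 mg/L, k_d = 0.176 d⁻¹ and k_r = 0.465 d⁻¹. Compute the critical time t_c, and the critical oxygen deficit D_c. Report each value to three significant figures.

t_c = [1/(k_r−k_d)] ln[(k_r/k_d)(1 − D₀(k_r−k_d)/(k_d L₀))]
= [1/(0.465−0.176)] ln[(0.465/0.176)(1 − 2.92×0.2890/(0.176×38.4))]
= (1/0.2890) ln[2.642 × 0.8751] = 3.460 × ln(2.312) = 3.460 × 0.8382 = 2.900 d.
D_c = (k_d/k_r) L₀ e^(−k_d t_c) = (0.176/0.465) × 38.4 × e^(−0.176×2.900) = 0.3785 × 38.4 × 0.6002 = 8.724 mg/L.

t_c ≈ 2.90 d; D_c ≈ 8.72 mg/L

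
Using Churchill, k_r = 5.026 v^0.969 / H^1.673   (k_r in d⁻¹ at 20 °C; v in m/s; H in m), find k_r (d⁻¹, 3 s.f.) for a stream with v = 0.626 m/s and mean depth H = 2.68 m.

k_r ≈ 0.614 d⁻¹

k_r = 5.026 × 0.626^0.969 / 2.68^1.673 = 5.026 × 0.6352 / 5.203 = 0.6135 d⁻¹.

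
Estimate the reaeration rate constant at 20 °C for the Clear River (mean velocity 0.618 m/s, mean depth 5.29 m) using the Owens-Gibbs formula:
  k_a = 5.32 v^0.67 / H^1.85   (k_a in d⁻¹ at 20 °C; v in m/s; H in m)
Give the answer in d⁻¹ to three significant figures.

k_a ≈ 0.177 d⁻¹

k_a = 5.32 × 0.618^0.67 / 5.29^1.85 = 5.32 × 0.7244 / 21.80 = 0.1768 d⁻¹.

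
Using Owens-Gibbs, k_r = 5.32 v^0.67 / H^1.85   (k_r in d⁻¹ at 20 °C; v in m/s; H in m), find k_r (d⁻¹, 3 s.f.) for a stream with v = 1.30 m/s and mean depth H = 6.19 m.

k_r ≈ 0.218 d⁻¹

k_r = 5.32 × 1.30^0.67 / 6.19^1.85 = 5.32 × 1.192 / 29.15 = 0.2176 d⁻¹.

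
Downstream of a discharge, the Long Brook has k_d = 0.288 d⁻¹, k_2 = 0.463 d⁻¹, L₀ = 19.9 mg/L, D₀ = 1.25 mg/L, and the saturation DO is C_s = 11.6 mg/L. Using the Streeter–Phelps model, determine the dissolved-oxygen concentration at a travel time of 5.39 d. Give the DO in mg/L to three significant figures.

DO ≈ 7.26 mg/L

k_d L₀/(k_2−k_d) = 0.288×19.9/(0.463−0.288) = 5.731/0.1750 = 32.75 mg/L.
e^(−k_d t) = e^(−0.288×5.390) = 0.2118; e^(−k_2 t) = e^(−0.463×5.390) = 0.08245.
D = 32.75 × (0.2118 − 0.08245) + 1.25 × 0.08245 = 4.235 + 0.1031 = 4.338 mg/L.
DO = C_s − D = 11.6 − 4.338 = 7.262 mg/L.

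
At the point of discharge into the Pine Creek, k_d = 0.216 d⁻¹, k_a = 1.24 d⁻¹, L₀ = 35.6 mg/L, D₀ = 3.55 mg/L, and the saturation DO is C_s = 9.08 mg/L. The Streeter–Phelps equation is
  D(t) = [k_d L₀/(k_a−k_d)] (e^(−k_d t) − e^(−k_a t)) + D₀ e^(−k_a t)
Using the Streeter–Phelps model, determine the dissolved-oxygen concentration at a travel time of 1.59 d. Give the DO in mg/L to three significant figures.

DO ≈ 4.30 mg/L

k_d L₀/(k_a−k_d) = 0.216×35.6/(1.24−0.216) = 7.690/1.024 = 7.509 mg/L.
e^(−k_d t) = e^(−0.216×1.590) = 0.7093; e^(−k_a t) = e^(−1.24×1.590) = 0.1392.
D = 7.509 × (0.7093 − 0.1392) + 3.55 × 0.1392 = 4.281 + 0.4943 = 4.775 mg/L.
DO = C_s − D = 9.08 − 4.775 = 4.305 mg/L.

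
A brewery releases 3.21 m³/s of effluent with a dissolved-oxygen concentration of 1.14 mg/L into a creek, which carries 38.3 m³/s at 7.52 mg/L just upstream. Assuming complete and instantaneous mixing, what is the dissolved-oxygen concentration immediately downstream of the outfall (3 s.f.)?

Flow-weighted mixing: C = (Q_r C_r + Q_w C_w)/(Q_r + Q_w)
= (38.3×7.52 + 3.21×1.14)/(38.3 + 3.21) = 291.7/41.51 = 7.027 mg/L.

7.03 mg/L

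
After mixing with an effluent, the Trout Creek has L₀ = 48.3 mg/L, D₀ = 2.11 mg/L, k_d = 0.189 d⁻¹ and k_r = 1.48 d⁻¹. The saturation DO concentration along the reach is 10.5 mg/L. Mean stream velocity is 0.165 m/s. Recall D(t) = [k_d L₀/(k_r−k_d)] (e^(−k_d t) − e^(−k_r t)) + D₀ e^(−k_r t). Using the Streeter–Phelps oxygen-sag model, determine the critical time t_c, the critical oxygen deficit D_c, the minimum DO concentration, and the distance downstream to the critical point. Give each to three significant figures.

t_c ≈ 1.32 d; D_c ≈ 4.81 mg/L; min DO ≈ 5.69 mg/L; x_c ≈ 18.8 km

t_c = [1/(k_r−k_d)] ln[(k_r/k_d)(1 − D₀(k_r−k_d)/(k_d L₀))]
= [1/(1.48−0.189)] ln[(1.48/0.189)(1 − 2.11×1.291/(0.189×48.3))]
= (1/1.291) ln[7.831 × 0.7016] = 0.7746 × ln(5.494) = 0.7746 × 1.704 = 1.320 d.
L(t_c) = L₀ e^(−k_d t_c) = 48.3 × 0.7793 = 37.64 mg/L, and at the critical point k_r D_c = k_d L, so D_c = (0.189/1.48) × 37.64 = 4.806 mg/L.
Minimum DO = C_s − D_c = 10.5 − 4.806 = 5.694 mg/L.
x_c = v t_c = 0.165 m/s × 1.320 d × 86400 s/d = 18810 m ≈ 18.8 km.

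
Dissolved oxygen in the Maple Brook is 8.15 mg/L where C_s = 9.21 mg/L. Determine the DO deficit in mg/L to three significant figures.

D = C_s − C = 9.21 − 8.15 = 1.06 mg/L.

D ≈ 1.06 mg/L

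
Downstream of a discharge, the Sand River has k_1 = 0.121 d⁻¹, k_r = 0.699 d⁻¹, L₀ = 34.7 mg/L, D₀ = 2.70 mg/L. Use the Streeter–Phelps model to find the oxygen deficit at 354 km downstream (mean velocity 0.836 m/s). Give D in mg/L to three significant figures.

D ≈ 3.87 mg/L

Travel time t = x/v = 354 km / (0.836 m/s) = 354000 m / 0.836 m/s = 423400 s = 4.901 d.
k_1 L₀/(k_r−k_1) = 0.121×34.7/(0.699−0.121) = 4.199/0.5780 = 7.264 mg/L.
e^(−k_1 t) = e^(−0.121×4.901) = 0.5527; e^(−k_r t) = e^(−0.699×4.901) = 0.03252.
D = 7.264 × (0.5527 − 0.03252) + 2.70 × 0.03252 = 3.778 + 0.08781 = 3.866 mg/L.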